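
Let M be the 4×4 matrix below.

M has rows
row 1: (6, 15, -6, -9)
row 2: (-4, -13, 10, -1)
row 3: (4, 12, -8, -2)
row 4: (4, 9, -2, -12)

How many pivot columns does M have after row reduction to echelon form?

3

Row reduce to echelon form.
R2 ← R2 + (2/3)·R1: [0, -3, 6, -7]
R3 ← R3 − (2/3)·R1: [0, 2, -4, 4]
R4 ← R4 − (2/3)·R1: [0, -1, 2, -6]
R3 ← R3 + (2/3)·R2: [0, 0, 0, -2/3]
R4 ← R4 − (1/3)·R2: [0, 0, 0, -11/3]
R4 ← R4 − (11/2)·R3: [0, 0, 0, 0]
Echelon form has 3 nonzero rows, so rank(M) = 3.
Each nonzero row contributes one pivot column: 3 pivot columns.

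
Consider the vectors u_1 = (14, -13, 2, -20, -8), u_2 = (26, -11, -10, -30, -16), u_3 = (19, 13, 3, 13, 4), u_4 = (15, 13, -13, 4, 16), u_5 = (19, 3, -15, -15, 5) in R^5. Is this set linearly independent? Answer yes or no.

Form the matrix with these vectors as rows and row reduce.
R2 ← R2 − (13/7)·R1: [0, 92/7, -96/7, 50/7, -8/7]
R3 ← R3 − (19/14)·R1: [0, 429/14, 2/7, 281/7, 104/7]
R4 ← R4 − (15/14)·R1: [0, 377/14, -106/7, 178/7, 172/7]
R5 ← R5 − (19/14)·R1: [0, 289/14, -124/7, 85/7, 111/7]
R3 ← R3 − (429/184)·R2: [0, 0, 742/23, 2161/92, 403/23]
R4 ← R4 − (377/184)·R2: [0, 0, 298/23, 993/92, 619/23]
R5 ← R5 − (289/184)·R2: [0, 0, 88/23, 85/92, 406/23]
R4 ← R4 − (149/371)·R3: [0, 0, 0, 1009/742, 7374/371]
R5 ← R5 − (44/371)·R3: [0, 0, 0, -2763/1484, 5778/371]
R5 ← R5 + (2763/2018)·R4: [0, 0, 0, 0, 43173/1009]
5 nonzero rows, so the 5 vectors span a space of dimension 5.
Since 5 = 5, the vectors are linearly independent.

yes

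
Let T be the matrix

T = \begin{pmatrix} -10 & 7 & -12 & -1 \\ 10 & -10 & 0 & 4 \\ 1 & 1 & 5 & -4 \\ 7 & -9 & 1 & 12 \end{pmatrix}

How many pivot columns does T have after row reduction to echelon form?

Row reduce to echelon form.
R2 ← R2 + R1: [0, -3, -12, 3]
R3 ← R3 + (1/10)·R1: [0, 17/10, 19/5, -41/10]
R4 ← R4 + (7/10)·R1: [0, -41/10, -37/5, 113/10]
R3 ← R3 + (17/30)·R2: [0, 0, -3, -12/5]
R4 ← R4 − (41/30)·R2: [0, 0, 9, 36/5]
R4 ← R4 + (3)·R3: [0, 0, 0, 0]
Echelon form has 3 nonzero rows, so rank(T) = 3.
Each nonzero row contributes one pivot column: 3 pivot columns.

3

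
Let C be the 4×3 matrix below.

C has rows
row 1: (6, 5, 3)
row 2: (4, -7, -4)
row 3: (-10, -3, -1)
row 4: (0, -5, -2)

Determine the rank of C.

Row reduce to echelon form.
R2 ← R2 − (2/3)·R1: [0, -31/3, -6]
R3 ← R3 + (5/3)·R1: [0, 16/3, 4]
R3 ← R3 + (16/31)·R2: [0, 0, 28/31]
R4 ← R4 − (15/31)·R2: [0, 0, 28/31]
R4 ← R4 − R3: [0, 0, 0]
Echelon form has 3 nonzero rows, so rank(C) = 3.

3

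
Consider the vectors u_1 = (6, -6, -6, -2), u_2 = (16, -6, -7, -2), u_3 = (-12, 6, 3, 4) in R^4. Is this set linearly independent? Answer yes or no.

yes

Form the matrix with these vectors as rows and row reduce.
R2 ← R2 − (8/3)·R1: [0, 10, 9, 10/3]
R3 ← R3 + (2)·R1: [0, -6, -9, 0]
R3 ← R3 + (3/5)·R2: [0, 0, -18/5, 2]
3 nonzero rows, so the 3 vectors span a space of dimension 3.
Since 3 = 3, the vectors are linearly independent.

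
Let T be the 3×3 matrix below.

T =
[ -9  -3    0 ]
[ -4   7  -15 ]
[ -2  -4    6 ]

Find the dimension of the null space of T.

1

Row reduce to echelon form.
R2 ← R2 − (4/9)·R1: [0, 25/3, -15]
R3 ← R3 − (2/9)·R1: [0, -10/3, 6]
R3 ← R3 + (2/5)·R2: [0, 0, 0]
2 nonzero rows, so rank(T) = 2.
T has 3 columns; by rank–nullity, nullity = 3 − 2 = 1.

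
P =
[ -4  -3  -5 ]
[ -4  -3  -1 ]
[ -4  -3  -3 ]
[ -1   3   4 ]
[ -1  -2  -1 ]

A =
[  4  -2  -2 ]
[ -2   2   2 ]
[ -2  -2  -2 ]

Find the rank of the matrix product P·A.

First compute PA:
[[  0,  12,  12],
 [ -8,   4,   4],
 [ -4,   8,   8],
 [-18,   0,   0],
 [  2,   0,   0]]
Now row reduce the product.
Swap R1 ↔ R2
R3 ← R3 − (1/2)·R1: [0, 6, 6]
R4 ← R4 − (9/4)·R1: [0, -9, -9]
R5 ← R5 + (1/4)·R1: [0, 1, 1]
R3 ← R3 − (1/2)·R2: [0, 0, 0]
R4 ← R4 + (3/4)·R2: [0, 0, 0]
R5 ← R5 − (1/12)·R2: [0, 0, 0]
2 nonzero rows, so rank(PA) = 2.

2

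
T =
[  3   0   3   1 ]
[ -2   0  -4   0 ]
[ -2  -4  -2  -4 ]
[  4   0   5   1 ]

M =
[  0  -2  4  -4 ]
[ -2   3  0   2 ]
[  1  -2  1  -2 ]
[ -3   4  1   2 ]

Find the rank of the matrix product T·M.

First compute TM:
[[  0,  -8,  16, -16],
 [ -4,  12, -12,  16],
 [ 18, -20, -14,  -4],
 [  2, -14,  22, -24]]
Now row reduce the product.
Swap R1 ↔ R2
R3 ← R3 + (9/2)·R1: [0, 34, -68, 68]
R4 ← R4 + (1/2)·R1: [0, -8, 16, -16]
R3 ← R3 + (17/4)·R2: [0, 0, 0, 0]
R4 ← R4 − R2: [0, 0, 0, 0]
2 nonzero rows, so rank(TM) = 2.

2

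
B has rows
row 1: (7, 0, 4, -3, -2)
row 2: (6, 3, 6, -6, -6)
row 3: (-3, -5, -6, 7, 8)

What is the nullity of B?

Row reduce to echelon form.
R2 ← R2 − (6/7)·R1: [0, 3, 18/7, -24/7, -30/7]
R3 ← R3 + (3/7)·R1: [0, -5, -30/7, 40/7, 50/7]
R3 ← R3 + (5/3)·R2: [0, 0, 0, 0, 0]
2 nonzero rows, so rank(B) = 2.
B has 5 columns; by rank–nullity, nullity = 5 − 2 = 3.

3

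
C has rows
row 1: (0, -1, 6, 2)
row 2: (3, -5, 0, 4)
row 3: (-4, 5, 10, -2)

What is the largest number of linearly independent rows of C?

Row reduce to echelon form.
Swap R1 ↔ R2
R3 ← R3 + (4/3)·R1: [0, -5/3, 10, 10/3]
R3 ← R3 − (5/3)·R2: [0, 0, 0, 0]
Echelon form has 2 nonzero rows, so rank(C) = 2.
The rank gives the maximum number of linearly independent rows: 2.

2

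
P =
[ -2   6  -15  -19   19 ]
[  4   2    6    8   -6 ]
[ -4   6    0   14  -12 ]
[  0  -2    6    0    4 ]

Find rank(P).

4

Row reduce to echelon form.
R2 ← R2 + (2)·R1: [0, 14, -24, -30, 32]
R3 ← R3 − (2)·R1: [0, -6, 30, 52, -50]
R3 ← R3 + (3/7)·R2: [0, 0, 138/7, 274/7, -254/7]
R4 ← R4 + (1/7)·R2: [0, 0, 18/7, -30/7, 60/7]
R4 ← R4 − (3/23)·R3: [0, 0, 0, -216/23, 306/23]
Echelon form has 4 nonzero rows, so rank(P) = 4.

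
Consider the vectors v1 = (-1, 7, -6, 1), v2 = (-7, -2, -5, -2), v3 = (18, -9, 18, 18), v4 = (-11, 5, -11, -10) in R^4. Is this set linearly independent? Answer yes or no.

no

Form the matrix with these vectors as rows and row reduce.
R2 ← R2 − (7)·R1: [0, -51, 37, -9]
R3 ← R3 + (18)·R1: [0, 117, -90, 36]
R4 ← R4 − (11)·R1: [0, -72, 55, -21]
R3 ← R3 + (39/17)·R2: [0, 0, -87/17, 261/17]
R4 ← R4 − (24/17)·R2: [0, 0, 47/17, -141/17]
R4 ← R4 + (47/87)·R3: [0, 0, 0, 0]
3 nonzero rows, so the 4 vectors span a space of dimension 3.
Since 3 < 4, the vectors are linearly dependent.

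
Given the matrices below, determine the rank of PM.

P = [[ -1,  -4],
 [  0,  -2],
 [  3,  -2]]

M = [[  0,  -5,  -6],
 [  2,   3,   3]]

2

First compute PM:
[[ -8,  -7,  -6],
 [ -4,  -6,  -6],
 [ -4, -21, -24]]
Now row reduce the product.
R2 ← R2 − (1/2)·R1: [0, -5/2, -3]
R3 ← R3 − (1/2)·R1: [0, -35/2, -21]
R3 ← R3 − (7)·R2: [0, 0, 0]
2 nonzero rows, so rank(PM) = 2.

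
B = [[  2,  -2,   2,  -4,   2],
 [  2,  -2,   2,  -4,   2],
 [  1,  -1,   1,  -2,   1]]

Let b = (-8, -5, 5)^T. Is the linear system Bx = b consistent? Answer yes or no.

Row reduce the augmented matrix [B | b].
R2 ← R2 − R1: [0, 0, 0, 0, 0, 3]
R3 ← R3 − (1/2)·R1: [0, 0, 0, 0, 0, 9]
R3 ← R3 − (3)·R2: [0, 0, 0, 0, 0, 0]
The echelon form has 2 nonzero rows; the last pivot sits in the augmented column, so rank(B) = 1 but rank([B|b]) = 2.
Since the ranks differ, the system is inconsistent.

no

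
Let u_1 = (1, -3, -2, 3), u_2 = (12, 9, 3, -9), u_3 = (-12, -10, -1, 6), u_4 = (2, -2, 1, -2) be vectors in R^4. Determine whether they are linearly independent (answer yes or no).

Form the matrix with these vectors as rows and row reduce.
R2 ← R2 − (12)·R1: [0, 45, 27, -45]
R3 ← R3 + (12)·R1: [0, -46, -25, 42]
R4 ← R4 − (2)·R1: [0, 4, 5, -8]
R3 ← R3 + (46/45)·R2: [0, 0, 13/5, -4]
R4 ← R4 − (4/45)·R2: [0, 0, 13/5, -4]
R4 ← R4 − R3: [0, 0, 0, 0]
3 nonzero rows, so the 4 vectors span a space of dimension 3.
Since 3 < 4, the vectors are linearly dependent.

no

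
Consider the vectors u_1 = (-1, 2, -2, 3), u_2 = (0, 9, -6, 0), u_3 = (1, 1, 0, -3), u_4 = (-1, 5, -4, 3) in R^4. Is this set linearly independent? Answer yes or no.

Form the matrix with these vectors as rows and row reduce.
R3 ← R3 + R1: [0, 3, -2, 0]
R4 ← R4 − R1: [0, 3, -2, 0]
R3 ← R3 − (1/3)·R2: [0, 0, 0, 0]
R4 ← R4 − (1/3)·R2: [0, 0, 0, 0]
2 nonzero rows, so the 4 vectors span a space of dimension 2.
Since 2 < 4, the vectors are linearly dependent.

no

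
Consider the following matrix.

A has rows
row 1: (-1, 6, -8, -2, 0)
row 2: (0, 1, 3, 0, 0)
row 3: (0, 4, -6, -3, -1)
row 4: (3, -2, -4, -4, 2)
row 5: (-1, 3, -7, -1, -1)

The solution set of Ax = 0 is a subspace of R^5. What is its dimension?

1

Row reduce to echelon form.
R4 ← R4 + (3)·R1: [0, 16, -28, -10, 2]
R5 ← R5 − R1: [0, -3, 1, 1, -1]
R3 ← R3 − (4)·R2: [0, 0, -18, -3, -1]
R4 ← R4 − (16)·R2: [0, 0, -76, -10, 2]
R5 ← R5 + (3)·R2: [0, 0, 10, 1, -1]
R4 ← R4 − (38/9)·R3: [0, 0, 0, 8/3, 56/9]
R5 ← R5 + (5/9)·R3: [0, 0, 0, -2/3, -14/9]
R5 ← R5 + (1/4)·R4: [0, 0, 0, 0, 0]
4 nonzero rows, so rank(A) = 4.
A has 5 columns; by rank–nullity, nullity = 5 − 4 = 1.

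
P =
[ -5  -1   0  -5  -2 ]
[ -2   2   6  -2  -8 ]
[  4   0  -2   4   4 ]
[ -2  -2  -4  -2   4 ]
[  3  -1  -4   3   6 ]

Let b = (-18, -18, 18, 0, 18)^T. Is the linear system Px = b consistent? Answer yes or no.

Row reduce the augmented matrix [P | b].
R2 ← R2 − (2/5)·R1: [0, 12/5, 6, 0, -36/5, -54/5]
R3 ← R3 + (4/5)·R1: [0, -4/5, -2, 0, 12/5, 18/5]
R4 ← R4 − (2/5)·R1: [0, -8/5, -4, 0, 24/5, 36/5]
R5 ← R5 + (3/5)·R1: [0, -8/5, -4, 0, 24/5, 36/5]
R3 ← R3 + (1/3)·R2: [0, 0, 0, 0, 0, 0]
R4 ← R4 + (2/3)·R2: [0, 0, 0, 0, 0, 0]
R5 ← R5 + (2/3)·R2: [0, 0, 0, 0, 0, 0]
The echelon form has 2 nonzero rows, and every pivot lies in the first 5 columns, so rank(P) = rank([P|b]) = 2.
The system is consistent.

yes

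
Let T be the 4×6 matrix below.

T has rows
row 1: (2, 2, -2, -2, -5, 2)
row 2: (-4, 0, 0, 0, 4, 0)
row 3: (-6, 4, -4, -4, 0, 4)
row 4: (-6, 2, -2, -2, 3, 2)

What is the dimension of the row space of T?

2

Row reduce to echelon form.
R2 ← R2 + (2)·R1: [0, 4, -4, -4, -6, 4]
R3 ← R3 + (3)·R1: [0, 10, -10, -10, -15, 10]
R4 ← R4 + (3)·R1: [0, 8, -8, -8, -12, 8]
R3 ← R3 − (5/2)·R2: [0, 0, 0, 0, 0, 0]
R4 ← R4 − (2)·R2: [0, 0, 0, 0, 0, 0]
Echelon form has 2 nonzero rows, so rank(T) = 2.
The row space has dimension equal to the rank: 2.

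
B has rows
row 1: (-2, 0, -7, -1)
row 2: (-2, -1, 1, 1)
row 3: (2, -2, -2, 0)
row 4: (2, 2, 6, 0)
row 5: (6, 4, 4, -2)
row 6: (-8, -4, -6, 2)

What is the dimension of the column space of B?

Row reduce to echelon form.
R2 ← R2 − R1: [0, -1, 8, 2]
R3 ← R3 + R1: [0, -2, -9, -1]
R4 ← R4 + R1: [0, 2, -1, -1]
R5 ← R5 + (3)·R1: [0, 4, -17, -5]
R6 ← R6 − (4)·R1: [0, -4, 22, 6]
R3 ← R3 − (2)·R2: [0, 0, -25, -5]
R4 ← R4 + (2)·R2: [0, 0, 15, 3]
R5 ← R5 + (4)·R2: [0, 0, 15, 3]
R6 ← R6 − (4)·R2: [0, 0, -10, -2]
R4 ← R4 + (3/5)·R3: [0, 0, 0, 0]
R5 ← R5 + (3/5)·R3: [0, 0, 0, 0]
R6 ← R6 − (2/5)·R3: [0, 0, 0, 0]
Echelon form has 3 nonzero rows, so rank(B) = 3.
The column space has dimension equal to the rank: 3.

3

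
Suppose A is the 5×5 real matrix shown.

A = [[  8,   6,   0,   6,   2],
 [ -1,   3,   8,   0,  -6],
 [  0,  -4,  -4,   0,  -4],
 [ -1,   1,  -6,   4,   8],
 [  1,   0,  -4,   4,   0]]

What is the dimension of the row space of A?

4

Row reduce to echelon form.
R2 ← R2 + (1/8)·R1: [0, 15/4, 8, 3/4, -23/4]
R4 ← R4 + (1/8)·R1: [0, 7/4, -6, 19/4, 33/4]
R5 ← R5 − (1/8)·R1: [0, -3/4, -4, 13/4, -1/4]
R3 ← R3 + (16/15)·R2: [0, 0, 68/15, 4/5, -152/15]
R4 ← R4 − (7/15)·R2: [0, 0, -146/15, 22/5, 164/15]
R5 ← R5 + (1/5)·R2: [0, 0, -12/5, 17/5, -7/5]
R4 ← R4 + (73/34)·R3: [0, 0, 0, 104/17, -184/17]
R5 ← R5 + (9/17)·R3: [0, 0, 0, 65/17, -115/17]
R5 ← R5 − (5/8)·R4: [0, 0, 0, 0, 0]
Echelon form has 4 nonzero rows, so rank(A) = 4.
The row space has dimension equal to the rank: 4.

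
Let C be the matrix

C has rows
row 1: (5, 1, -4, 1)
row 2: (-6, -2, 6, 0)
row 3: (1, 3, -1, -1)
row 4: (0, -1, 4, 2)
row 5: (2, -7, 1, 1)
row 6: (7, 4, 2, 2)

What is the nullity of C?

Row reduce to echelon form.
R2 ← R2 + (6/5)·R1: [0, -4/5, 6/5, 6/5]
R3 ← R3 − (1/5)·R1: [0, 14/5, -1/5, -6/5]
R5 ← R5 − (2/5)·R1: [0, -37/5, 13/5, 3/5]
R6 ← R6 − (7/5)·R1: [0, 13/5, 38/5, 3/5]
R3 ← R3 + (7/2)·R2: [0, 0, 4, 3]
R4 ← R4 − (5/4)·R2: [0, 0, 5/2, 1/2]
R5 ← R5 − (37/4)·R2: [0, 0, -17/2, -21/2]
R6 ← R6 + (13/4)·R2: [0, 0, 23/2, 9/2]
R4 ← R4 − (5/8)·R3: [0, 0, 0, -11/8]
R5 ← R5 + (17/8)·R3: [0, 0, 0, -33/8]
R6 ← R6 − (23/8)·R3: [0, 0, 0, -33/8]
R5 ← R5 − (3)·R4: [0, 0, 0, 0]
R6 ← R6 − (3)·R4: [0, 0, 0, 0]
4 nonzero rows, so rank(C) = 4.
C has 4 columns; by rank–nullity, nullity = 4 − 4 = 0.

0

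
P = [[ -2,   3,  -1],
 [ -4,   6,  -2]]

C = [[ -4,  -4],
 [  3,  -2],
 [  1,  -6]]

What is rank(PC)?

First compute PC:
[[ 16,   8],
 [ 32,  16]]
Now row reduce the product.
R2 ← R2 − (2)·R1: [0, 0]
1 nonzero row, so rank(PC) = 1.

1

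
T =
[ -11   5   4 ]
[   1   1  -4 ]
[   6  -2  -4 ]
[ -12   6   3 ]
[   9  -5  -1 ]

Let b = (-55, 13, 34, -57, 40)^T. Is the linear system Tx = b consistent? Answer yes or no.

Row reduce the augmented matrix [T | b].
R2 ← R2 + (1/11)·R1: [0, 16/11, -40/11, 8]
R3 ← R3 + (6/11)·R1: [0, 8/11, -20/11, 4]
R4 ← R4 − (12/11)·R1: [0, 6/11, -15/11, 3]
R5 ← R5 + (9/11)·R1: [0, -10/11, 25/11, -5]
R3 ← R3 − (1/2)·R2: [0, 0, 0, 0]
R4 ← R4 − (3/8)·R2: [0, 0, 0, 0]
R5 ← R5 + (5/8)·R2: [0, 0, 0, 0]
The echelon form has 2 nonzero rows, and every pivot lies in the first 3 columns, so rank(T) = rank([T|b]) = 2.
The system is consistent.

yes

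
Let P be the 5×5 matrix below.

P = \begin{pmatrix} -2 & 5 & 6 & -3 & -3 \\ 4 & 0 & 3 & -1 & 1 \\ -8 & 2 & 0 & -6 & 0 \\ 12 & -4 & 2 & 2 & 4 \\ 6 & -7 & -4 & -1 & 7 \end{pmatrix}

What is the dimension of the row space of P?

3

Row reduce to echelon form.
R2 ← R2 + (2)·R1: [0, 10, 15, -7, -5]
R3 ← R3 − (4)·R1: [0, -18, -24, 6, 12]
R4 ← R4 + (6)·R1: [0, 26, 38, -16, -14]
R5 ← R5 + (3)·R1: [0, 8, 14, -10, -2]
R3 ← R3 + (9/5)·R2: [0, 0, 3, -33/5, 3]
R4 ← R4 − (13/5)·R2: [0, 0, -1, 11/5, -1]
R5 ← R5 − (4/5)·R2: [0, 0, 2, -22/5, 2]
R4 ← R4 + (1/3)·R3: [0, 0, 0, 0, 0]
R5 ← R5 − (2/3)·R3: [0, 0, 0, 0, 0]
Echelon form has 3 nonzero rows, so rank(P) = 3.
The row space has dimension equal to the rank: 3.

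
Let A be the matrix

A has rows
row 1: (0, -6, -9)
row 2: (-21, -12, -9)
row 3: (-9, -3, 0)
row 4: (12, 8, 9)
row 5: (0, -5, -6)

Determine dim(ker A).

Row reduce to echelon form.
Swap R1 ↔ R2
R3 ← R3 − (3/7)·R1: [0, 15/7, 27/7]
R4 ← R4 + (4/7)·R1: [0, 8/7, 27/7]
R3 ← R3 + (5/14)·R2: [0, 0, 9/14]
R4 ← R4 + (4/21)·R2: [0, 0, 15/7]
R5 ← R5 − (5/6)·R2: [0, 0, 3/2]
R4 ← R4 − (10/3)·R3: [0, 0, 0]
R5 ← R5 − (7/3)·R3: [0, 0, 0]
3 nonzero rows, so rank(A) = 3.
A has 3 columns; by rank–nullity, nullity = 3 − 3 = 0.

0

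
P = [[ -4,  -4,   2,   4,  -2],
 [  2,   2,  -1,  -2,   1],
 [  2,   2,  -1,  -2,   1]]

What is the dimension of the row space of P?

1

Row reduce to echelon form.
R2 ← R2 + (1/2)·R1: [0, 0, 0, 0, 0]
R3 ← R3 + (1/2)·R1: [0, 0, 0, 0, 0]
Echelon form has 1 nonzero row, so rank(P) = 1.
The row space has dimension equal to the rank: 1.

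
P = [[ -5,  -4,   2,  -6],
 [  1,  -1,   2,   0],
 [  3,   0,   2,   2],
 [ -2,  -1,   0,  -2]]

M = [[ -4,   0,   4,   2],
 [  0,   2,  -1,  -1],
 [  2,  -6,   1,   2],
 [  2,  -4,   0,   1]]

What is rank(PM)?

First compute PM:
[[ 12,   4, -14,  -8],
 [  0, -14,   7,   7],
 [ -4, -20,  14,  12],
 [  4,   6,  -7,  -5]]
Now row reduce the product.
R3 ← R3 + (1/3)·R1: [0, -56/3, 28/3, 28/3]
R4 ← R4 − (1/3)·R1: [0, 14/3, -7/3, -7/3]
R3 ← R3 − (4/3)·R2: [0, 0, 0, 0]
R4 ← R4 + (1/3)·R2: [0, 0, 0, 0]
2 nonzero rows, so rank(PM) = 2.

2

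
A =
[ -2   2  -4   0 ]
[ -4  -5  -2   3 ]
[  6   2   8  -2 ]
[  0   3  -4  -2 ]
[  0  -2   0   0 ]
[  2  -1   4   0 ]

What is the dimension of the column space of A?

3

Row reduce to echelon form.
R2 ← R2 − (2)·R1: [0, -9, 6, 3]
R3 ← R3 + (3)·R1: [0, 8, -4, -2]
R6 ← R6 + R1: [0, 1, 0, 0]
R3 ← R3 + (8/9)·R2: [0, 0, 4/3, 2/3]
R4 ← R4 + (1/3)·R2: [0, 0, -2, -1]
R5 ← R5 − (2/9)·R2: [0, 0, -4/3, -2/3]
R6 ← R6 + (1/9)·R2: [0, 0, 2/3, 1/3]
R4 ← R4 + (3/2)·R3: [0, 0, 0, 0]
R5 ← R5 + R3: [0, 0, 0, 0]
R6 ← R6 − (1/2)·R3: [0, 0, 0, 0]
Echelon form has 3 nonzero rows, so rank(A) = 3.
The column space has dimension equal to the rank: 3.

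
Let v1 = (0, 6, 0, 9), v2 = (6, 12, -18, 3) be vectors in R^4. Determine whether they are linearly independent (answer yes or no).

yes

Form the matrix with these vectors as rows and row reduce.
Swap R1 ↔ R2
2 nonzero rows, so the 2 vectors span a space of dimension 2.
Since 2 = 2, the vectors are linearly independent.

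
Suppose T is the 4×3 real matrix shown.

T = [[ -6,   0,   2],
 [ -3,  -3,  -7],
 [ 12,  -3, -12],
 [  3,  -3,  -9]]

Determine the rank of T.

2

Row reduce to echelon form.
R2 ← R2 − (1/2)·R1: [0, -3, -8]
R3 ← R3 + (2)·R1: [0, -3, -8]
R4 ← R4 + (1/2)·R1: [0, -3, -8]
R3 ← R3 − R2: [0, 0, 0]
R4 ← R4 − R2: [0, 0, 0]
Echelon form has 2 nonzero rows, so rank(T) = 2.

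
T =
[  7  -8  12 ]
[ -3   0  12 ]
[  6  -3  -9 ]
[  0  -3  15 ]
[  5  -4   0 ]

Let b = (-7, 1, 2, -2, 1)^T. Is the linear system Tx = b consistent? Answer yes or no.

no

Row reduce the augmented matrix [T | b].
R2 ← R2 + (3/7)·R1: [0, -24/7, 120/7, -2]
R3 ← R3 − (6/7)·R1: [0, 27/7, -135/7, 8]
R5 ← R5 − (5/7)·R1: [0, 12/7, -60/7, 6]
R3 ← R3 + (9/8)·R2: [0, 0, 0, 23/4]
R4 ← R4 − (7/8)·R2: [0, 0, 0, -1/4]
R5 ← R5 + (1/2)·R2: [0, 0, 0, 5]
R4 ← R4 + (1/23)·R3: [0, 0, 0, 0]
R5 ← R5 − (20/23)·R3: [0, 0, 0, 0]
The echelon form has 3 nonzero rows; the last pivot sits in the augmented column, so rank(T) = 2 but rank([T|b]) = 3.
Since the ranks differ, the system is inconsistent.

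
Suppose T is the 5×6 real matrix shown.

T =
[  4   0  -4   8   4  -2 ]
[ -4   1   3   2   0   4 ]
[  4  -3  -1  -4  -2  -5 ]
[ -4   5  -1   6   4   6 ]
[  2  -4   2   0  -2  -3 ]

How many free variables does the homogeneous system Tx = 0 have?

Row reduce to echelon form.
R2 ← R2 + R1: [0, 1, -1, 10, 4, 2]
R3 ← R3 − R1: [0, -3, 3, -12, -6, -3]
R4 ← R4 + R1: [0, 5, -5, 14, 8, 4]
R5 ← R5 − (1/2)·R1: [0, -4, 4, -4, -4, -2]
R3 ← R3 + (3)·R2: [0, 0, 0, 18, 6, 3]
R4 ← R4 − (5)·R2: [0, 0, 0, -36, -12, -6]
R5 ← R5 + (4)·R2: [0, 0, 0, 36, 12, 6]
R4 ← R4 + (2)·R3: [0, 0, 0, 0, 0, 0]
R5 ← R5 − (2)·R3: [0, 0, 0, 0, 0, 0]
3 nonzero rows, so rank(T) = 3.
T has 6 columns; by rank–nullity, nullity = 6 − 3 = 3.

3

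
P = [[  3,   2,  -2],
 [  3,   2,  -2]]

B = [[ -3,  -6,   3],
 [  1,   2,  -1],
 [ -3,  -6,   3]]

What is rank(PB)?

First compute PB:
[[ -1,  -2,   1],
 [ -1,  -2,   1]]
Now row reduce the product.
R2 ← R2 − R1: [0, 0, 0]
1 nonzero row, so rank(PB) = 1.

1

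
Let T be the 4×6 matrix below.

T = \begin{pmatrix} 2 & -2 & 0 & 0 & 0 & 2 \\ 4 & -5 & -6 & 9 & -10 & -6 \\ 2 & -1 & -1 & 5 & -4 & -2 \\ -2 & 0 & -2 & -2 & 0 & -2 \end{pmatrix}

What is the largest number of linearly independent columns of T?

3

Row reduce to echelon form.
R2 ← R2 − (2)·R1: [0, -1, -6, 9, -10, -10]
R3 ← R3 − R1: [0, 1, -1, 5, -4, -4]
R4 ← R4 + R1: [0, -2, -2, -2, 0, 0]
R3 ← R3 + R2: [0, 0, -7, 14, -14, -14]
R4 ← R4 − (2)·R2: [0, 0, 10, -20, 20, 20]
R4 ← R4 + (10/7)·R3: [0, 0, 0, 0, 0, 0]
Echelon form has 3 nonzero rows, so rank(T) = 3.
The rank gives the maximum number of linearly independent columns: 3.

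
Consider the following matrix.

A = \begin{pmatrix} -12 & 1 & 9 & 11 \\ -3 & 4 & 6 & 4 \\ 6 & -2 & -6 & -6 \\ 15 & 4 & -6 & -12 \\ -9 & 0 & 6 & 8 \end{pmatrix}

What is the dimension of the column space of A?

Row reduce to echelon form.
R2 ← R2 − (1/4)·R1: [0, 15/4, 15/4, 5/4]
R3 ← R3 + (1/2)·R1: [0, -3/2, -3/2, -1/2]
R4 ← R4 + (5/4)·R1: [0, 21/4, 21/4, 7/4]
R5 ← R5 − (3/4)·R1: [0, -3/4, -3/4, -1/4]
R3 ← R3 + (2/5)·R2: [0, 0, 0, 0]
R4 ← R4 − (7/5)·R2: [0, 0, 0, 0]
R5 ← R5 + (1/5)·R2: [0, 0, 0, 0]
Echelon form has 2 nonzero rows, so rank(A) = 2.
The column space has dimension equal to the rank: 2.

2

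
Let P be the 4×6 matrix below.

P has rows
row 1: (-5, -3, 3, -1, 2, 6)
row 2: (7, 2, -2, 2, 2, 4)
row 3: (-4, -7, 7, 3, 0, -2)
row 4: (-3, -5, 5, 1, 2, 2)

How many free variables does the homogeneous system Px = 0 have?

Row reduce to echelon form.
R2 ← R2 + (7/5)·R1: [0, -11/5, 11/5, 3/5, 24/5, 62/5]
R3 ← R3 − (4/5)·R1: [0, -23/5, 23/5, 19/5, -8/5, -34/5]
R4 ← R4 − (3/5)·R1: [0, -16/5, 16/5, 8/5, 4/5, -8/5]
R3 ← R3 − (23/11)·R2: [0, 0, 0, 28/11, -128/11, -360/11]
R4 ← R4 − (16/11)·R2: [0, 0, 0, 8/11, -68/11, -216/11]
R4 ← R4 − (2/7)·R3: [0, 0, 0, 0, -20/7, -72/7]
4 nonzero rows, so rank(P) = 4.
P has 6 columns; by rank–nullity, nullity = 6 − 4 = 2.

2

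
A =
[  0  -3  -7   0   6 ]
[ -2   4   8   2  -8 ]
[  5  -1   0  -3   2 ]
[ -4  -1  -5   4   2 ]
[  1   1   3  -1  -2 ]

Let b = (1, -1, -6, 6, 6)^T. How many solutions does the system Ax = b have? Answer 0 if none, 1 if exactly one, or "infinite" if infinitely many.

Row reduce the augmented matrix [A | b].
Swap R1 ↔ R2
R3 ← R3 + (5/2)·R1: [0, 9, 20, 2, -18, -17/2]
R4 ← R4 − (2)·R1: [0, -9, -21, 0, 18, 8]
R5 ← R5 + (1/2)·R1: [0, 3, 7, 0, -6, 11/2]
R3 ← R3 + (3)·R2: [0, 0, -1, 2, 0, -11/2]
R4 ← R4 − (3)·R2: [0, 0, 0, 0, 0, 5]
R5 ← R5 + R2: [0, 0, 0, 0, 0, 13/2]
R5 ← R5 − (13/10)·R4: [0, 0, 0, 0, 0, 0]
The echelon form has 4 nonzero rows; the last pivot sits in the augmented column, so rank(A) = 3 but rank([A|b]) = 4.
Since the ranks differ, the system is inconsistent.
It has no solutions.

0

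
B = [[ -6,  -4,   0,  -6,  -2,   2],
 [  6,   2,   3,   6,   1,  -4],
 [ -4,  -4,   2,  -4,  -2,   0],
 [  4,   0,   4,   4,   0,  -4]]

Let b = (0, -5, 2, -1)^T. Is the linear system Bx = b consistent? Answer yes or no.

Row reduce the augmented matrix [B | b].
R2 ← R2 + R1: [0, -2, 3, 0, -1, -2, -5]
R3 ← R3 − (2/3)·R1: [0, -4/3, 2, 0, -2/3, -4/3, 2]
R4 ← R4 + (2/3)·R1: [0, -8/3, 4, 0, -4/3, -8/3, -1]
R3 ← R3 − (2/3)·R2: [0, 0, 0, 0, 0, 0, 16/3]
R4 ← R4 − (4/3)·R2: [0, 0, 0, 0, 0, 0, 17/3]
R4 ← R4 − (17/16)·R3: [0, 0, 0, 0, 0, 0, 0]
The echelon form has 3 nonzero rows; the last pivot sits in the augmented column, so rank(B) = 2 but rank([B|b]) = 3.
Since the ranks differ, the system is inconsistent.

no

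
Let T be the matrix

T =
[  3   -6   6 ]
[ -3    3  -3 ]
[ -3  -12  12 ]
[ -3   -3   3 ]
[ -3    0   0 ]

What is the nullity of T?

Row reduce to echelon form.
R2 ← R2 + R1: [0, -3, 3]
R3 ← R3 + R1: [0, -18, 18]
R4 ← R4 + R1: [0, -9, 9]
R5 ← R5 + R1: [0, -6, 6]
R3 ← R3 − (6)·R2: [0, 0, 0]
R4 ← R4 − (3)·R2: [0, 0, 0]
R5 ← R5 − (2)·R2: [0, 0, 0]
2 nonzero rows, so rank(T) = 2.
T has 3 columns; by rank–nullity, nullity = 3 − 2 = 1.

1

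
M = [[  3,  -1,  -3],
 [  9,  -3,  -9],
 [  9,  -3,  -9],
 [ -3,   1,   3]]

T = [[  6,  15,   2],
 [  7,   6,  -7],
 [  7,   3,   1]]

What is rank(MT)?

First compute MT:
[[-10,  30,  10],
 [-30,  90,  30],
 [-30,  90,  30],
 [ 10, -30, -10]]
Now row reduce the product.
R2 ← R2 − (3)·R1: [0, 0, 0]
R3 ← R3 − (3)·R1: [0, 0, 0]
R4 ← R4 + R1: [0, 0, 0]
1 nonzero row, so rank(MT) = 1.

1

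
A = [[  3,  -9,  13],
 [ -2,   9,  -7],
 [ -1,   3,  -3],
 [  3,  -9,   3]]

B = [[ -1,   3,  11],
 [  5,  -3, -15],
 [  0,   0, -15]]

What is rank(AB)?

First compute AB:
[[-48,  36, -27],
 [ 47, -33, -52],
 [ 16, -12, -11],
 [-48,  36, 123]]
Now row reduce the product.
R2 ← R2 + (47/48)·R1: [0, 9/4, -1255/16]
R3 ← R3 + (1/3)·R1: [0, 0, -20]
R4 ← R4 − R1: [0, 0, 150]
R4 ← R4 + (15/2)·R3: [0, 0, 0]
3 nonzero rows, so rank(AB) = 3.

3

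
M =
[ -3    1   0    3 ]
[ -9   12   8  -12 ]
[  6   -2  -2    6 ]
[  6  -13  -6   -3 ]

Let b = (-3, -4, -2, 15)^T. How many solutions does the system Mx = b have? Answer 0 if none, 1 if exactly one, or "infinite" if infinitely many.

Row reduce the augmented matrix [M | b].
R2 ← R2 − (3)·R1: [0, 9, 8, -21, 5]
R3 ← R3 + (2)·R1: [0, 0, -2, 12, -8]
R4 ← R4 + (2)·R1: [0, -11, -6, 3, 9]
R4 ← R4 + (11/9)·R2: [0, 0, 34/9, -68/3, 136/9]
R4 ← R4 + (17/9)·R3: [0, 0, 0, 0, 0]
The echelon form has 3 nonzero rows, and every pivot lies in the first 4 columns, so rank(M) = rank([M|b]) = 3.
The system is consistent.
rank = 3 < 4 unknowns, so there are infinitely many solutions.

infinite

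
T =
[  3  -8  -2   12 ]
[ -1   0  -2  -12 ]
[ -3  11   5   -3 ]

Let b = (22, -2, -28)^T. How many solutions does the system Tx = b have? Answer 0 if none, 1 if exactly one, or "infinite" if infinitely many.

Row reduce the augmented matrix [T | b].
R2 ← R2 + (1/3)·R1: [0, -8/3, -8/3, -8, 16/3]
R3 ← R3 + R1: [0, 3, 3, 9, -6]
R3 ← R3 + (9/8)·R2: [0, 0, 0, 0, 0]
The echelon form has 2 nonzero rows, and every pivot lies in the first 4 columns, so rank(T) = rank([T|b]) = 2.
The system is consistent.
rank = 2 < 4 unknowns, so there are infinitely many solutions.

infinite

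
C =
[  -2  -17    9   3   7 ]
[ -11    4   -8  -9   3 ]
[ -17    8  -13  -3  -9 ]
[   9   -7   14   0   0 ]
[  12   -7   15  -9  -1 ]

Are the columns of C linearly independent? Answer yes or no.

Row reduce C to echelon form.
R2 ← R2 − (11/2)·R1: [0, 195/2, -115/2, -51/2, -71/2]
R3 ← R3 − (17/2)·R1: [0, 305/2, -179/2, -57/2, -137/2]
R4 ← R4 + (9/2)·R1: [0, -167/2, 109/2, 27/2, 63/2]
R5 ← R5 + (6)·R1: [0, -109, 69, 9, 41]
R3 ← R3 − (61/39)·R2: [0, 0, 17/39, 148/13, -506/39]
R4 ← R4 + (167/195)·R2: [0, 0, 205/39, -542/65, 214/195]
R5 ← R5 + (218/195)·R2: [0, 0, 184/39, -1268/65, 256/195]
R4 ← R4 − (205/17)·R3: [0, 0, 0, -12378/85, 13392/85]
R5 ← R5 − (184/17)·R3: [0, 0, 0, -12132/85, 12048/85]
R5 ← R5 − (2022/2063)·R4: [0, 0, 0, 0, -26160/2063]
5 pivots among 5 columns.
Every column is a pivot column, so the columns are linearly independent.

yes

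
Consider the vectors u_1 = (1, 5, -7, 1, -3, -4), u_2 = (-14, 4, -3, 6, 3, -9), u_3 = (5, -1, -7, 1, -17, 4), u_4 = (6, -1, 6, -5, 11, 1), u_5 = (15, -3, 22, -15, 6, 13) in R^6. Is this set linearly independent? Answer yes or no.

yes

Form the matrix with these vectors as rows and row reduce.
R2 ← R2 + (14)·R1: [0, 74, -101, 20, -39, -65]
R3 ← R3 − (5)·R1: [0, -26, 28, -4, -2, 24]
R4 ← R4 − (6)·R1: [0, -31, 48, -11, 29, 25]
R5 ← R5 − (15)·R1: [0, -78, 127, -30, 51, 73]
R3 ← R3 + (13/37)·R2: [0, 0, -277/37, 112/37, -581/37, 43/37]
R4 ← R4 + (31/74)·R2: [0, 0, 421/74, -97/37, 937/74, -165/74]
R5 ← R5 + (39/37)·R2: [0, 0, 760/37, -330/37, 366/37, 166/37]
R4 ← R4 + (421/554)·R3: [0, 0, 0, -89/277, 202/277, -373/277]
R5 ← R5 + (760/277)·R3: [0, 0, 0, -170/277, -9194/277, 2126/277]
R5 ← R5 − (170/89)·R4: [0, 0, 0, 0, -3078/89, 912/89]
5 nonzero rows, so the 5 vectors span a space of dimension 5.
Since 5 = 5, the vectors are linearly independent.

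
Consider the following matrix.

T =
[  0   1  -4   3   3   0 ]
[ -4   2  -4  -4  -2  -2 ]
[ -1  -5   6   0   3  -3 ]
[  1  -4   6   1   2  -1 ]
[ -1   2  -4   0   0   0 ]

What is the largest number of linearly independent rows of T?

3

Row reduce to echelon form.
Swap R1 ↔ R2
R3 ← R3 − (1/4)·R1: [0, -11/2, 7, 1, 7/2, -5/2]
R4 ← R4 + (1/4)·R1: [0, -7/2, 5, 0, 3/2, -3/2]
R5 ← R5 − (1/4)·R1: [0, 3/2, -3, 1, 1/2, 1/2]
R3 ← R3 + (11/2)·R2: [0, 0, -15, 35/2, 20, -5/2]
R4 ← R4 + (7/2)·R2: [0, 0, -9, 21/2, 12, -3/2]
R5 ← R5 − (3/2)·R2: [0, 0, 3, -7/2, -4, 1/2]
R4 ← R4 − (3/5)·R3: [0, 0, 0, 0, 0, 0]
R5 ← R5 + (1/5)·R3: [0, 0, 0, 0, 0, 0]
Echelon form has 3 nonzero rows, so rank(T) = 3.
The rank gives the maximum number of linearly independent rows: 3.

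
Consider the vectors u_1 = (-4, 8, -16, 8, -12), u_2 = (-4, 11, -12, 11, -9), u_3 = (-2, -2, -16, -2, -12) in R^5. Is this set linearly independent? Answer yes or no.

no

Form the matrix with these vectors as rows and row reduce.
R2 ← R2 − R1: [0, 3, 4, 3, 3]
R3 ← R3 − (1/2)·R1: [0, -6, -8, -6, -6]
R3 ← R3 + (2)·R2: [0, 0, 0, 0, 0]
2 nonzero rows, so the 3 vectors span a space of dimension 2.
Since 2 < 3, the vectors are linearly dependent.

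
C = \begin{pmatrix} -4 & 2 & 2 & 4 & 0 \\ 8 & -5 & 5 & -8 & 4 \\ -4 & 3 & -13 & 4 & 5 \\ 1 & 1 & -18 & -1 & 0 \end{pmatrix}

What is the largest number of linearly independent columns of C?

Row reduce to echelon form.
R2 ← R2 + (2)·R1: [0, -1, 9, 0, 4]
R3 ← R3 − R1: [0, 1, -15, 0, 5]
R4 ← R4 + (1/4)·R1: [0, 3/2, -35/2, 0, 0]
R3 ← R3 + R2: [0, 0, -6, 0, 9]
R4 ← R4 + (3/2)·R2: [0, 0, -4, 0, 6]
R4 ← R4 − (2/3)·R3: [0, 0, 0, 0, 0]
Echelon form has 3 nonzero rows, so rank(C) = 3.
The rank gives the maximum number of linearly independent columns: 3.

3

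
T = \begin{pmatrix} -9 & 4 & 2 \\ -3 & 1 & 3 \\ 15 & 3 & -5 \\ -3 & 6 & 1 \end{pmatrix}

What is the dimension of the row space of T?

3

Row reduce to echelon form.
R2 ← R2 − (1/3)·R1: [0, -1/3, 7/3]
R3 ← R3 + (5/3)·R1: [0, 29/3, -5/3]
R4 ← R4 − (1/3)·R1: [0, 14/3, 1/3]
R3 ← R3 + (29)·R2: [0, 0, 66]
R4 ← R4 + (14)·R2: [0, 0, 33]
R4 ← R4 − (1/2)·R3: [0, 0, 0]
Echelon form has 3 nonzero rows, so rank(T) = 3.
The row space has dimension equal to the rank: 3.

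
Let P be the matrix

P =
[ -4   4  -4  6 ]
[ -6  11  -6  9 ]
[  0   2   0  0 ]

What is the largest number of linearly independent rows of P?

2

Row reduce to echelon form.
R2 ← R2 − (3/2)·R1: [0, 5, 0, 0]
R3 ← R3 − (2/5)·R2: [0, 0, 0, 0]
Echelon form has 2 nonzero rows, so rank(P) = 2.
The rank gives the maximum number of linearly independent rows: 2.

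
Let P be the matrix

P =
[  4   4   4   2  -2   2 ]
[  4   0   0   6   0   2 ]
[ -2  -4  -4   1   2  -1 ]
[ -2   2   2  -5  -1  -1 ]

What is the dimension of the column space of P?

2

Row reduce to echelon form.
R2 ← R2 − R1: [0, -4, -4, 4, 2, 0]
R3 ← R3 + (1/2)·R1: [0, -2, -2, 2, 1, 0]
R4 ← R4 + (1/2)·R1: [0, 4, 4, -4, -2, 0]
R3 ← R3 − (1/2)·R2: [0, 0, 0, 0, 0, 0]
R4 ← R4 + R2: [0, 0, 0, 0, 0, 0]
Echelon form has 2 nonzero rows, so rank(P) = 2.
The column space has dimension equal to the rank: 2.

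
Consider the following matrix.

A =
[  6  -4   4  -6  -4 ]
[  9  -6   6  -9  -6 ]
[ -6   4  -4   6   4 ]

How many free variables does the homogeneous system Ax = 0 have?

4

Row reduce to echelon form.
R2 ← R2 − (3/2)·R1: [0, 0, 0, 0, 0]
R3 ← R3 + R1: [0, 0, 0, 0, 0]
1 nonzero row, so rank(A) = 1.
A has 5 columns; by rank–nullity, nullity = 5 − 1 = 4.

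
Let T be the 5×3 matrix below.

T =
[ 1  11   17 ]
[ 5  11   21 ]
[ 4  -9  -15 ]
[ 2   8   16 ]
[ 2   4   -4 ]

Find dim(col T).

3

Row reduce to echelon form.
R2 ← R2 − (5)·R1: [0, -44, -64]
R3 ← R3 − (4)·R1: [0, -53, -83]
R4 ← R4 − (2)·R1: [0, -14, -18]
R5 ← R5 − (2)·R1: [0, -18, -38]
R3 ← R3 − (53/44)·R2: [0, 0, -65/11]
R4 ← R4 − (7/22)·R2: [0, 0, 26/11]
R5 ← R5 − (9/22)·R2: [0, 0, -130/11]
R4 ← R4 + (2/5)·R3: [0, 0, 0]
R5 ← R5 − (2)·R3: [0, 0, 0]
Echelon form has 3 nonzero rows, so rank(T) = 3.
The column space has dimension equal to the rank: 3.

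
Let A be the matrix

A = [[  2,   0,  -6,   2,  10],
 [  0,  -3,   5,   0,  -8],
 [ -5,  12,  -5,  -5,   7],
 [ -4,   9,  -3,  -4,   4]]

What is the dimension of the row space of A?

Row reduce to echelon form.
R3 ← R3 + (5/2)·R1: [0, 12, -20, 0, 32]
R4 ← R4 + (2)·R1: [0, 9, -15, 0, 24]
R3 ← R3 + (4)·R2: [0, 0, 0, 0, 0]
R4 ← R4 + (3)·R2: [0, 0, 0, 0, 0]
Echelon form has 2 nonzero rows, so rank(A) = 2.
The row space has dimension equal to the rank: 2.

2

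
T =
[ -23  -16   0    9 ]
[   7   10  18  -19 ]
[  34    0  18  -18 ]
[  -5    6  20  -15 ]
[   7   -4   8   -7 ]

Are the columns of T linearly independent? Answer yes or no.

yes

Row reduce T to echelon form.
R2 ← R2 + (7/23)·R1: [0, 118/23, 18, -374/23]
R3 ← R3 + (34/23)·R1: [0, -544/23, 18, -108/23]
R4 ← R4 − (5/23)·R1: [0, 218/23, 20, -390/23]
R5 ← R5 + (7/23)·R1: [0, -204/23, 8, -98/23]
R3 ← R3 + (272/59)·R2: [0, 0, 5958/59, -4700/59]
R4 ← R4 − (109/59)·R2: [0, 0, -782/59, 772/59]
R5 ← R5 + (102/59)·R2: [0, 0, 2308/59, -1910/59]
R4 ← R4 + (391/2979)·R3: [0, 0, 0, 7832/2979]
R5 ← R5 − (1154/2979)·R3: [0, 0, 0, -4510/2979]
R5 ← R5 + (205/356)·R4: [0, 0, 0, 0]
4 pivots among 4 columns.
Every column is a pivot column, so the columns are linearly independent.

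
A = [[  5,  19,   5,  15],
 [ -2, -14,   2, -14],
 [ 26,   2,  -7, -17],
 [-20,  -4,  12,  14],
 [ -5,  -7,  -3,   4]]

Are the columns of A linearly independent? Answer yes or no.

Row reduce A to echelon form.
R2 ← R2 + (2/5)·R1: [0, -32/5, 4, -8]
R3 ← R3 − (26/5)·R1: [0, -484/5, -33, -95]
R4 ← R4 + (4)·R1: [0, 72, 32, 74]
R5 ← R5 + R1: [0, 12, 2, 19]
R3 ← R3 − (121/8)·R2: [0, 0, -187/2, 26]
R4 ← R4 + (45/4)·R2: [0, 0, 77, -16]
R5 ← R5 + (15/8)·R2: [0, 0, 19/2, 4]
R4 ← R4 + (14/17)·R3: [0, 0, 0, 92/17]
R5 ← R5 + (19/187)·R3: [0, 0, 0, 1242/187]
R5 ← R5 − (27/22)·R4: [0, 0, 0, 0]
4 pivots among 4 columns.
Every column is a pivot column, so the columns are linearly independent.

yes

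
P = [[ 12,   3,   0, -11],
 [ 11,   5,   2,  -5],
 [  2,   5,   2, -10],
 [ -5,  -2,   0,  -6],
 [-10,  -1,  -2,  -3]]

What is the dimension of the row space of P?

4

Row reduce to echelon form.
R2 ← R2 − (11/12)·R1: [0, 9/4, 2, 61/12]
R3 ← R3 − (1/6)·R1: [0, 9/2, 2, -49/6]
R4 ← R4 + (5/12)·R1: [0, -3/4, 0, -127/12]
R5 ← R5 + (5/6)·R1: [0, 3/2, -2, -73/6]
R3 ← R3 − (2)·R2: [0, 0, -2, -55/3]
R4 ← R4 + (1/3)·R2: [0, 0, 2/3, -80/9]
R5 ← R5 − (2/3)·R2: [0, 0, -10/3, -140/9]
R4 ← R4 + (1/3)·R3: [0, 0, 0, -15]
R5 ← R5 − (5/3)·R3: [0, 0, 0, 15]
R5 ← R5 + R4: [0, 0, 0, 0]
Echelon form has 4 nonzero rows, so rank(P) = 4.
The row space has dimension equal to the rank: 4.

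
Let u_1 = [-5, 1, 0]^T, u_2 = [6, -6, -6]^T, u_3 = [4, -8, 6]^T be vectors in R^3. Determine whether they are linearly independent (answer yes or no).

Form the matrix with these vectors as rows and row reduce.
R2 ← R2 + (6/5)·R1: [0, -24/5, -6]
R3 ← R3 + (4/5)·R1: [0, -36/5, 6]
R3 ← R3 − (3/2)·R2: [0, 0, 15]
3 nonzero rows, so the 3 vectors span a space of dimension 3.
Since 3 = 3, the vectors are linearly independent.

yes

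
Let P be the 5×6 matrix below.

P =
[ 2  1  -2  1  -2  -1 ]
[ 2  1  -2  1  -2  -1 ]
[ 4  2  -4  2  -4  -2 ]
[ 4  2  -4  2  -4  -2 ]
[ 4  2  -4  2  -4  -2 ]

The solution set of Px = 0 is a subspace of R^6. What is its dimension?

5

Row reduce to echelon form.
R2 ← R2 − R1: [0, 0, 0, 0, 0, 0]
R3 ← R3 − (2)·R1: [0, 0, 0, 0, 0, 0]
R4 ← R4 − (2)·R1: [0, 0, 0, 0, 0, 0]
R5 ← R5 − (2)·R1: [0, 0, 0, 0, 0, 0]
1 nonzero row, so rank(P) = 1.
P has 6 columns; by rank–nullity, nullity = 6 − 1 = 5.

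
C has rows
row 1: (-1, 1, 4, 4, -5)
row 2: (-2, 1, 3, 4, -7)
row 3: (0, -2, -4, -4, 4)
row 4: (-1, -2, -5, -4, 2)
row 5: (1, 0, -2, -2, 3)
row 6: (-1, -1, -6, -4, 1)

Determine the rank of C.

Row reduce to echelon form.
R2 ← R2 − (2)·R1: [0, -1, -5, -4, 3]
R4 ← R4 − R1: [0, -3, -9, -8, 7]
R5 ← R5 + R1: [0, 1, 2, 2, -2]
R6 ← R6 − R1: [0, -2, -10, -8, 6]
R3 ← R3 − (2)·R2: [0, 0, 6, 4, -2]
R4 ← R4 − (3)·R2: [0, 0, 6, 4, -2]
R5 ← R5 + R2: [0, 0, -3, -2, 1]
R6 ← R6 − (2)·R2: [0, 0, 0, 0, 0]
R4 ← R4 − R3: [0, 0, 0, 0, 0]
R5 ← R5 + (1/2)·R3: [0, 0, 0, 0, 0]
Echelon form has 3 nonzero rows, so rank(C) = 3.

3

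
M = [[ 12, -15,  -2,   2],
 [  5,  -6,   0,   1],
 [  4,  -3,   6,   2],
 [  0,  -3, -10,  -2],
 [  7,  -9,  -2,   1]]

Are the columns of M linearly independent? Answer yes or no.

Row reduce M to echelon form.
R2 ← R2 − (5/12)·R1: [0, 1/4, 5/6, 1/6]
R3 ← R3 − (1/3)·R1: [0, 2, 20/3, 4/3]
R5 ← R5 − (7/12)·R1: [0, -1/4, -5/6, -1/6]
R3 ← R3 − (8)·R2: [0, 0, 0, 0]
R4 ← R4 + (12)·R2: [0, 0, 0, 0]
R5 ← R5 + R2: [0, 0, 0, 0]
2 pivots among 4 columns.
Only 2 < 4 pivot columns, so the columns are linearly dependent.

no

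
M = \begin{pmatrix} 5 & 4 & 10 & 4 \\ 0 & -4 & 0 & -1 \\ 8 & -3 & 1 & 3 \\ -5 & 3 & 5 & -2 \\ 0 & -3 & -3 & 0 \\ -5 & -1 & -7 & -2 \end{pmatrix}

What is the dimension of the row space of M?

Row reduce to echelon form.
R3 ← R3 − (8/5)·R1: [0, -47/5, -15, -17/5]
R4 ← R4 + R1: [0, 7, 15, 2]
R6 ← R6 + R1: [0, 3, 3, 2]
R3 ← R3 − (47/20)·R2: [0, 0, -15, -21/20]
R4 ← R4 + (7/4)·R2: [0, 0, 15, 1/4]
R5 ← R5 − (3/4)·R2: [0, 0, -3, 3/4]
R6 ← R6 + (3/4)·R2: [0, 0, 3, 5/4]
R4 ← R4 + R3: [0, 0, 0, -4/5]
R5 ← R5 − (1/5)·R3: [0, 0, 0, 24/25]
R6 ← R6 + (1/5)·R3: [0, 0, 0, 26/25]
R5 ← R5 + (6/5)·R4: [0, 0, 0, 0]
R6 ← R6 + (13/10)·R4: [0, 0, 0, 0]
Echelon form has 4 nonzero rows, so rank(M) = 4.
The row space has dimension equal to the rank: 4.

4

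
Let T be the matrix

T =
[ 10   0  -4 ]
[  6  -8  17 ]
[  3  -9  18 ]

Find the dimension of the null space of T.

0

Row reduce to echelon form.
R2 ← R2 − (3/5)·R1: [0, -8, 97/5]
R3 ← R3 − (3/10)·R1: [0, -9, 96/5]
R3 ← R3 − (9/8)·R2: [0, 0, -21/8]
3 nonzero rows, so rank(T) = 3.
T has 3 columns; by rank–nullity, nullity = 3 − 3 = 0.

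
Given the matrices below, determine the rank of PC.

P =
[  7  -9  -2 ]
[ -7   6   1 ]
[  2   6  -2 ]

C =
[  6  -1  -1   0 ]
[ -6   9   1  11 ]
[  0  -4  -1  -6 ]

First compute PC:
[[ 96, -80, -14, -87],
 [-78,  57,  12,  60],
 [-24,  60,   6,  78]]
Now row reduce the product.
R2 ← R2 + (13/16)·R1: [0, -8, 5/8, -171/16]
R3 ← R3 + (1/4)·R1: [0, 40, 5/2, 225/4]
R3 ← R3 + (5)·R2: [0, 0, 45/8, 45/16]
3 nonzero rows, so rank(PC) = 3.

3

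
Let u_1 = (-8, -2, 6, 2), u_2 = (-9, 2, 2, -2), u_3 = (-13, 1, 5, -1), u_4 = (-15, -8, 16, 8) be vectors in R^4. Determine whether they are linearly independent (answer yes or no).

Form the matrix with these vectors as rows and row reduce.
R2 ← R2 − (9/8)·R1: [0, 17/4, -19/4, -17/4]
R3 ← R3 − (13/8)·R1: [0, 17/4, -19/4, -17/4]
R4 ← R4 − (15/8)·R1: [0, -17/4, 19/4, 17/4]
R3 ← R3 − R2: [0, 0, 0, 0]
R4 ← R4 + R2: [0, 0, 0, 0]
2 nonzero rows, so the 4 vectors span a space of dimension 2.
Since 2 < 4, the vectors are linearly dependent.

no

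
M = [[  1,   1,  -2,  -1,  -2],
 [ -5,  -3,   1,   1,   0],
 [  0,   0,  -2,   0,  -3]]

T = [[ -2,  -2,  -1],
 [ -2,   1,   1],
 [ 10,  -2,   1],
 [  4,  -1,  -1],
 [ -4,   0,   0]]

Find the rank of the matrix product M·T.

First compute MT:
[[-20,   4,  -1],
 [ 30,   4,   2],
 [ -8,   4,  -2]]
Now row reduce the product.
R2 ← R2 + (3/2)·R1: [0, 10, 1/2]
R3 ← R3 − (2/5)·R1: [0, 12/5, -8/5]
R3 ← R3 − (6/25)·R2: [0, 0, -43/25]
3 nonzero rows, so rank(MT) = 3.

3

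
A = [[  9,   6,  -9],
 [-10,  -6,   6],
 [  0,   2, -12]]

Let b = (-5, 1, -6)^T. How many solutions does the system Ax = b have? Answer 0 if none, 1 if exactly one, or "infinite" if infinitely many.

Row reduce the augmented matrix [A | b].
R2 ← R2 + (10/9)·R1: [0, 2/3, -4, -41/9]
R3 ← R3 − (3)·R2: [0, 0, 0, 23/3]
The echelon form has 3 nonzero rows; the last pivot sits in the augmented column, so rank(A) = 2 but rank([A|b]) = 3.
Since the ranks differ, the system is inconsistent.
It has no solutions.

0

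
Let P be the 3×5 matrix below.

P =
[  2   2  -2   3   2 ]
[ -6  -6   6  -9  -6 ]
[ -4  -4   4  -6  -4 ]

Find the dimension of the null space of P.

4

Row reduce to echelon form.
R2 ← R2 + (3)·R1: [0, 0, 0, 0, 0]
R3 ← R3 + (2)·R1: [0, 0, 0, 0, 0]
1 nonzero row, so rank(P) = 1.
P has 5 columns; by rank–nullity, nullity = 5 − 1 = 4.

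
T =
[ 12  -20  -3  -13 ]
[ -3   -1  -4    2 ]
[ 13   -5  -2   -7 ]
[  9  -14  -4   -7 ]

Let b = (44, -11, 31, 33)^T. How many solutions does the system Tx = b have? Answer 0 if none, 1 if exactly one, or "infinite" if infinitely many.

Row reduce the augmented matrix [T | b].
R2 ← R2 + (1/4)·R1: [0, -6, -19/4, -5/4, 0]
R3 ← R3 − (13/12)·R1: [0, 50/3, 5/4, 85/12, -50/3]
R4 ← R4 − (3/4)·R1: [0, 1, -7/4, 11/4, 0]
R3 ← R3 + (25/9)·R2: [0, 0, -215/18, 65/18, -50/3]
R4 ← R4 + (1/6)·R2: [0, 0, -61/24, 61/24, 0]
R4 ← R4 − (183/860)·R3: [0, 0, 0, 305/172, 305/86]
The echelon form has 4 nonzero rows, and every pivot lies in the first 4 columns, so rank(T) = rank([T|b]) = 4.
The system is consistent.
rank = 4 = number of unknowns, so the solution is unique.

1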